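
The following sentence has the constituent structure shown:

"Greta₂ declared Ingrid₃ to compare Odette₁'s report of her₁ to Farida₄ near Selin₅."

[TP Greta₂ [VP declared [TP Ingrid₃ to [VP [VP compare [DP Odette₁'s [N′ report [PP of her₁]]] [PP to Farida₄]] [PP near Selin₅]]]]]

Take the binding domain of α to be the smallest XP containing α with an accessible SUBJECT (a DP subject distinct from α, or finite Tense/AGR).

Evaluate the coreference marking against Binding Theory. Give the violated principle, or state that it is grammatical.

Principle B

The two coindexed NPs are *Odette₁* and *her₁*.
*her₁* is a pronoun. Its binding domain is the possessed DP, whose subject is Odette₁.
*Odette₁* c-commands it within that domain and carries the same index.
The pronoun is locally bound → Principle B violation.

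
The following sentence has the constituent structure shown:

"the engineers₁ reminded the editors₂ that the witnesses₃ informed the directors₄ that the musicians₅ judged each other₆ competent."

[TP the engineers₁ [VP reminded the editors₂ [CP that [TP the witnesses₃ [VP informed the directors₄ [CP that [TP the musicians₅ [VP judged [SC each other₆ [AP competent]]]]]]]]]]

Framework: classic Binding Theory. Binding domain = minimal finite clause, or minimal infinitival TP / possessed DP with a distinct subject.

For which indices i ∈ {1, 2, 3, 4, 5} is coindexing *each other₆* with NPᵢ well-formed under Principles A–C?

*each other* is an anaphor, so Principle A applies: it must be bound in its binding domain.
Binding domain of *each other₆*: the embedded TP, whose subject is the musicians₅.
*the engineers₁* c-commands the anaphor but is outside its binding domain → cannot satisfy Principle A.
*the editors₂* c-commands the anaphor but is outside its binding domain → cannot satisfy Principle A.
*the witnesses₃* c-commands the anaphor but is outside its binding domain → cannot satisfy Principle A.
*the directors₄* c-commands the anaphor but is outside its binding domain → cannot satisfy Principle A.
*the musicians₅* c-commands the anaphor within its binding domain → licit binder.

{5}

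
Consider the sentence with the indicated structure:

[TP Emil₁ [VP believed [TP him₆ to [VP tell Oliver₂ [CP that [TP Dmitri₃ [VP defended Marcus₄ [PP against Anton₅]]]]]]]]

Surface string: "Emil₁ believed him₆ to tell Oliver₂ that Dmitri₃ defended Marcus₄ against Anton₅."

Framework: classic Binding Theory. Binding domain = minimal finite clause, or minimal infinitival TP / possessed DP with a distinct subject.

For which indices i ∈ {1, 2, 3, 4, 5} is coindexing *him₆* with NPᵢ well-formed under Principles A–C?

*him* is a pronoun, so Principle B applies: it must be free in its binding domain.
Binding domain of *him₆*: the matrix TP, whose subject is Emil₁.
*Emil₁* c-commands the pronoun within its binding domain → coindexation would violate Principle B.
*Oliver₂*: the pronoun c-commands this R-expression → coindexation would violate Principle C on *Oliver₂*.
*Dmitri₃*: the pronoun c-commands this R-expression → coindexation would violate Principle C on *Dmitri₃*.
*Marcus₄*: the pronoun c-commands this R-expression → coindexation would violate Principle C on *Marcus₄*.
*Anton₅*: the pronoun c-commands this R-expression → coindexation would violate Principle C on *Anton₅*.

none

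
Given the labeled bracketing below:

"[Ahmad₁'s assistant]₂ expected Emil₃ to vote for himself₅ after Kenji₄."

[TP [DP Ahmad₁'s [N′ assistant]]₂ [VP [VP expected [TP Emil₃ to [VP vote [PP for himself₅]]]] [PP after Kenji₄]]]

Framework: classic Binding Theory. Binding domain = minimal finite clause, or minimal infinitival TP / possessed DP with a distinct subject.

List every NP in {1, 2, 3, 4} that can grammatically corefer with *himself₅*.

{3}

*himself* is an anaphor, so Principle A applies: it must be bound in its binding domain.
Binding domain of *himself₅*: the embedded TP, whose subject is Emil₃.
*Ahmad₁* does not c-command the anaphor → cannot bind it.
*[Ahmad₁'s assistant]₂* c-commands the anaphor but is outside its binding domain → cannot satisfy Principle A.
*Emil₃* c-commands the anaphor within its binding domain → licit binder.
*Kenji₄* does not c-command the anaphor → cannot bind it.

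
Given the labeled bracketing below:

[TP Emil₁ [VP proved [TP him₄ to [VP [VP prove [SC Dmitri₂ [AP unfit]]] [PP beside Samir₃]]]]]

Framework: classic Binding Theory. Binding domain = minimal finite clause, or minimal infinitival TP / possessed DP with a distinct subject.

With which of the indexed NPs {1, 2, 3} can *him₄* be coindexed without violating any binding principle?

none

*him* is a pronoun, so Principle B applies: it must be free in its binding domain.
Binding domain of *him₄*: the matrix TP, whose subject is Emil₁.
*Emil₁* c-commands the pronoun within its binding domain → coindexation would violate Principle B.
*Dmitri₂*: the pronoun c-commands this R-expression → coindexation would violate Principle C on *Dmitri₂*.
*Samir₃*: the pronoun c-commands this R-expression → coindexation would violate Principle C on *Samir₃*.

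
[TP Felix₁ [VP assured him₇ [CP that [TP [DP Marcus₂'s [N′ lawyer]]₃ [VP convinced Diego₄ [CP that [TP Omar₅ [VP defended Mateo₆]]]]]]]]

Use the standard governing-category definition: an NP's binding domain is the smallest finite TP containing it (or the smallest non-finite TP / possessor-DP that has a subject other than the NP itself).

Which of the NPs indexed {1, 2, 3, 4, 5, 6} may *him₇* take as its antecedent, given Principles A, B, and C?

*him* is a pronoun, so Principle B applies: it must be free in its binding domain.
Binding domain of *him₇*: the matrix TP, whose subject is Felix₁.
*Felix₁* c-commands the pronoun within its binding domain → coindexation would violate Principle B.
*Marcus₂*: the pronoun c-commands this R-expression → coindexation would violate Principle C on *Marcus₂*.
*[Marcus₂'s lawyer]₃*: the pronoun c-commands this R-expression → coindexation would violate Principle C on *[Marcus₂'s lawyer]₃*.
*Diego₄*: the pronoun c-commands this R-expression → coindexation would violate Principle C on *Diego₄*.
*Omar₅*: the pronoun c-commands this R-expression → coindexation would violate Principle C on *Omar₅*.
*Mateo₆*: the pronoun c-commands this R-expression → coindexation would violate Principle C on *Mateo₆*.

none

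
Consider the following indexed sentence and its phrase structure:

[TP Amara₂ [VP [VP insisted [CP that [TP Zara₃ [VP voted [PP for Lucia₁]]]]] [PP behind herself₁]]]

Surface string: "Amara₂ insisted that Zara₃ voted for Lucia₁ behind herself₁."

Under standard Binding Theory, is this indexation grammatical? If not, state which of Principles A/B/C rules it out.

Principle A

The two coindexed NPs are *Lucia₁* and *herself₁*.
*herself₁* is an anaphor. Principle A requires it to be bound within its binding domain — the matrix TP, whose subject is Amara₂.
Within that domain it is c-commanded by *Amara₂*, which does not share its index.
*Lucia₁* does not c-command the anaphor at all.
The anaphor is unbound in its domain → Principle A violation.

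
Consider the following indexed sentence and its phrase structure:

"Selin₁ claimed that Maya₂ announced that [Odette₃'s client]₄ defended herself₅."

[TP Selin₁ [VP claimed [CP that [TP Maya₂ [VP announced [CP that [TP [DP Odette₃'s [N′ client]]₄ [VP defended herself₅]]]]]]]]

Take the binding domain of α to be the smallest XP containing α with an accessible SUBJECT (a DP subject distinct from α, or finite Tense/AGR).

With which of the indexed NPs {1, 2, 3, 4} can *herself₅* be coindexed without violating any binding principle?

{4}

*herself* is an anaphor, so Principle A applies: it must be bound in its binding domain.
Binding domain of *herself₅*: the embedded TP, whose subject is [Odette₃'s client]₄.
*Selin₁* c-commands the anaphor but is outside its binding domain → cannot satisfy Principle A.
*Maya₂* c-commands the anaphor but is outside its binding domain → cannot satisfy Principle A.
*Odette₃* does not c-command the anaphor → cannot bind it.
*[Odette₃'s client]₄* c-commands the anaphor within its binding domain → licit binder.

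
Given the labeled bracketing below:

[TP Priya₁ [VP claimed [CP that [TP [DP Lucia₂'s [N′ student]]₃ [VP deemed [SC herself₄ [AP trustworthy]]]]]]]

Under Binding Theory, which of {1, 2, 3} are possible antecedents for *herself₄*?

{3}

*herself* is an anaphor, so Principle A applies: it must be bound in its binding domain.
Binding domain of *herself₄*: the embedded TP, whose subject is [Lucia₂'s student]₃.
*Priya₁* c-commands the anaphor but is outside its binding domain → cannot satisfy Principle A.
*Lucia₂* does not c-command the anaphor → cannot bind it.
*[Lucia₂'s student]₃* c-commands the anaphor within its binding domain → licit binder.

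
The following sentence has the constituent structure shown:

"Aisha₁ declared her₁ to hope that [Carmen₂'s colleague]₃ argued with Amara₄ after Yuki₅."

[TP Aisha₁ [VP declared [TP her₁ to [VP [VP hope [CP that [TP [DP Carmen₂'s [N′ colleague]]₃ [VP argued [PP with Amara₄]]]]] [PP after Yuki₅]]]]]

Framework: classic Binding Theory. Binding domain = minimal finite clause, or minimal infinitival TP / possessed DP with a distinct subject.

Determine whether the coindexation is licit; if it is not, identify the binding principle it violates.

The two coindexed NPs are *Aisha₁* and *her₁*.
*her₁* is a pronoun. Its binding domain is the matrix TP, whose subject is Aisha₁.
*Aisha₁* c-commands it within that domain and carries the same index.
The pronoun is locally bound → Principle B violation.

Principle B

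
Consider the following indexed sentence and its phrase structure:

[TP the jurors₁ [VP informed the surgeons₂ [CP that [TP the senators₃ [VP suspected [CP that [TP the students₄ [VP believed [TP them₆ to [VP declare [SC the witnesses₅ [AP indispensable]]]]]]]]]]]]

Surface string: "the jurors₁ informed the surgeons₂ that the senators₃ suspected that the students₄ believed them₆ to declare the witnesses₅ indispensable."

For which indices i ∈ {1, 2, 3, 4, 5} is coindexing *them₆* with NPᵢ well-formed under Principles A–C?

*them* is a pronoun, so Principle B applies: it must be free in its binding domain.
Binding domain of *them₆*: the embedded TP, whose subject is the students₄.
*the jurors₁* c-commands the pronoun but from outside its binding domain, and is not c-commanded by it → coindexation permitted.
*the surgeons₂* c-commands the pronoun but from outside its binding domain, and is not c-commanded by it → coindexation permitted.
*the senators₃* c-commands the pronoun but from outside its binding domain, and is not c-commanded by it → coindexation permitted.
*the students₄* c-commands the pronoun within its binding domain → coindexation would violate Principle B.
*the witnesses₅*: the pronoun c-commands this R-expression → coindexation would violate Principle C on *the witnesses₅*.

{1, 2, 3}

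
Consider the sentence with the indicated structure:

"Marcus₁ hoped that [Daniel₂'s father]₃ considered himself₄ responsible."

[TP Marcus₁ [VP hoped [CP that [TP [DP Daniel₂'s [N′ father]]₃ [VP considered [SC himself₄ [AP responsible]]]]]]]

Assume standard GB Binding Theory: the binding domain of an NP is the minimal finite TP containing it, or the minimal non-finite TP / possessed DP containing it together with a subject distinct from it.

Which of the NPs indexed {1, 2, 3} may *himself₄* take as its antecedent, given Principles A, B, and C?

{3}

*himself* is an anaphor, so Principle A applies: it must be bound in its binding domain.
Binding domain of *himself₄*: the embedded TP, whose subject is [Daniel₂'s father]₃.
*Marcus₁* c-commands the anaphor but is outside its binding domain → cannot satisfy Principle A.
*Daniel₂* does not c-command the anaphor → cannot bind it.
*[Daniel₂'s father]₃* c-commands the anaphor within its binding domain → licit binder.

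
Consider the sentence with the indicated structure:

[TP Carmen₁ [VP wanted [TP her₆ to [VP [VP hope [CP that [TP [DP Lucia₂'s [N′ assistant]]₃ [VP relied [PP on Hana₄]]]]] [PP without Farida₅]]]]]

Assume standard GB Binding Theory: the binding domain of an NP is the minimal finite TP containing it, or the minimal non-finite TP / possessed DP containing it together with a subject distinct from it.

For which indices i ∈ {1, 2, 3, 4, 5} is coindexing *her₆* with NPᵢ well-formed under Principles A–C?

*her* is a pronoun, so Principle B applies: it must be free in its binding domain.
Binding domain of *her₆*: the matrix TP, whose subject is Carmen₁.
*Carmen₁* c-commands the pronoun within its binding domain → coindexation would violate Principle B.
*Lucia₂*: the pronoun c-commands this R-expression → coindexation would violate Principle C on *Lucia₂*.
*[Lucia₂'s assistant]₃*: the pronoun c-commands this R-expression → coindexation would violate Principle C on *[Lucia₂'s assistant]₃*.
*Hana₄*: the pronoun c-commands this R-expression → coindexation would violate Principle C on *Hana₄*.
*Farida₅*: the pronoun c-commands this R-expression → coindexation would violate Principle C on *Farida₅*.

none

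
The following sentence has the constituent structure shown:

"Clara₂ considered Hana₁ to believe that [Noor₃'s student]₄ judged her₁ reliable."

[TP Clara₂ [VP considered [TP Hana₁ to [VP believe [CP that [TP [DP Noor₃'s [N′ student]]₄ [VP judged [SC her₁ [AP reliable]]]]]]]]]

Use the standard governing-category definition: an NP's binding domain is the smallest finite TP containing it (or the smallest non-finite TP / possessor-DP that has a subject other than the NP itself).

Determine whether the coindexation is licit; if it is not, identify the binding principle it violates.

The two coindexed NPs are *Hana₁* and *her₁*.
*her₁* is a pronoun; its binding domain is the embedded TP, whose subject is [Noor₃'s student]₄. Within that domain it is c-commanded only by *[Noor₃'s student]₄*, which carries a different index — the pronoun is free locally, so Principle B holds.
*Hana₁* is an R-expression; *her₁* does not c-command it, and no other NP shares its index, so Principle C is satisfied.
All principles are respected.

grammatical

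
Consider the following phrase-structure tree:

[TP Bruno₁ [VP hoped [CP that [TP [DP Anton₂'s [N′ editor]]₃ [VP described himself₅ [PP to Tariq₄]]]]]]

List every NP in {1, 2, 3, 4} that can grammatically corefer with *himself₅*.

*himself* is an anaphor, so Principle A applies: it must be bound in its binding domain.
Binding domain of *himself₅*: the embedded TP, whose subject is [Anton₂'s editor]₃.
*Bruno₁* c-commands the anaphor but is outside its binding domain → cannot satisfy Principle A.
*Anton₂* does not c-command the anaphor → cannot bind it.
*[Anton₂'s editor]₃* c-commands the anaphor within its binding domain → licit binder.
*Tariq₄* does not c-command the anaphor → cannot bind it.

{3}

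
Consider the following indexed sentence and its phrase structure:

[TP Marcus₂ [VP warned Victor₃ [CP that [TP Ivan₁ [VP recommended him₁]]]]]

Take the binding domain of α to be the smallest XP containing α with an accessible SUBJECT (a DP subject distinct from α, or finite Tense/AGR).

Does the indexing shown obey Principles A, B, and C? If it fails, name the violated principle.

Principle B

The two coindexed NPs are *Ivan₁* and *him₁*.
*him₁* is a pronoun. Its binding domain is the embedded TP, whose subject is Ivan₁.
*Ivan₁* c-commands it within that domain and carries the same index.
The pronoun is locally bound → Principle B violation.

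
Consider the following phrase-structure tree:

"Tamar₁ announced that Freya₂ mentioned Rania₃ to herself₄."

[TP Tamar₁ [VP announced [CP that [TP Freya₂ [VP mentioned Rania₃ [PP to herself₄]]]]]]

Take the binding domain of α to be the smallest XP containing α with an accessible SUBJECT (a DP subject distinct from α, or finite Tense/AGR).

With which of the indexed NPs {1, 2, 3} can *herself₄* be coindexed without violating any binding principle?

*herself* is an anaphor, so Principle A applies: it must be bound in its binding domain.
Binding domain of *herself₄*: the embedded TP, whose subject is Freya₂.
*Tamar₁* c-commands the anaphor but is outside its binding domain → cannot satisfy Principle A.
*Freya₂* c-commands the anaphor within its binding domain → licit binder.
*Rania₃* c-commands the anaphor within its binding domain → licit binder.

{2, 3}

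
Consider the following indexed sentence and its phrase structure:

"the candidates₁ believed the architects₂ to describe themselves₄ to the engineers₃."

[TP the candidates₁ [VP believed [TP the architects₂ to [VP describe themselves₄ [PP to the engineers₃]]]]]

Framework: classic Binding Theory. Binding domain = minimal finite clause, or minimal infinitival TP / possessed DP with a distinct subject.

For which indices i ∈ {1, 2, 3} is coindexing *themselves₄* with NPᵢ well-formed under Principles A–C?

*themselves* is an anaphor, so Principle A applies: it must be bound in its binding domain.
Binding domain of *themselves₄*: the embedded TP, whose subject is the architects₂.
*the candidates₁* c-commands the anaphor but is outside its binding domain → cannot satisfy Principle A.
*the architects₂* c-commands the anaphor within its binding domain → licit binder.
*the engineers₃* does not c-command the anaphor → cannot bind it.

{2}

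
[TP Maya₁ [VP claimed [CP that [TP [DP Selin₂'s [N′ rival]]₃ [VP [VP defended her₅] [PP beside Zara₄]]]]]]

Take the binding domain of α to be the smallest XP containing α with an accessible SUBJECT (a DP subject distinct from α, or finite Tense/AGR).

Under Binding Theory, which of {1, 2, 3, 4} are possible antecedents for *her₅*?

*her* is a pronoun, so Principle B applies: it must be free in its binding domain.
Binding domain of *her₅*: the embedded TP, whose subject is [Selin₂'s rival]₃.
*Maya₁* c-commands the pronoun but from outside its binding domain, and is not c-commanded by it → coindexation permitted.
*Selin₂* and the pronoun do not c-command one another → neither Principle B nor Principle C is at stake; coindexation permitted.
*[Selin₂'s rival]₃* c-commands the pronoun within its binding domain → coindexation would violate Principle B.
*Zara₄* and the pronoun do not c-command one another → neither Principle B nor Principle C is at stake; coindexation permitted.

{1, 2, 4}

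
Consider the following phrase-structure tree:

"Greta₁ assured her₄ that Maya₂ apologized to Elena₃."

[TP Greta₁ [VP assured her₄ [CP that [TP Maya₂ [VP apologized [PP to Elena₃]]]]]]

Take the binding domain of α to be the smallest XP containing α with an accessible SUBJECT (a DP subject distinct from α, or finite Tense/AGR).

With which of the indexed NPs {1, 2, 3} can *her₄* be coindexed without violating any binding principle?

none

*her* is a pronoun, so Principle B applies: it must be free in its binding domain.
Binding domain of *her₄*: the matrix TP, whose subject is Greta₁.
*Greta₁* c-commands the pronoun within its binding domain → coindexation would violate Principle B.
*Maya₂*: the pronoun c-commands this R-expression → coindexation would violate Principle C on *Maya₂*.
*Elena₃*: the pronoun c-commands this R-expression → coindexation would violate Principle C on *Elena₃*.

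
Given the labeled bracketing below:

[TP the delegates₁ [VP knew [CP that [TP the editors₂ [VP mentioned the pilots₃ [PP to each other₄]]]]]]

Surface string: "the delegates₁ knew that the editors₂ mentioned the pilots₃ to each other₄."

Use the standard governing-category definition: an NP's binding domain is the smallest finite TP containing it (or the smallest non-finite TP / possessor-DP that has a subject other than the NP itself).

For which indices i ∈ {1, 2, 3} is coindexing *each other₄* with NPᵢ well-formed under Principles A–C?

*each other* is an anaphor, so Principle A applies: it must be bound in its binding domain.
Binding domain of *each other₄*: the embedded TP, whose subject is the editors₂.
*the delegates₁* c-commands the anaphor but is outside its binding domain → cannot satisfy Principle A.
*the editors₂* c-commands the anaphor within its binding domain → licit binder.
*the pilots₃* c-commands the anaphor within its binding domain → licit binder.

{2, 3}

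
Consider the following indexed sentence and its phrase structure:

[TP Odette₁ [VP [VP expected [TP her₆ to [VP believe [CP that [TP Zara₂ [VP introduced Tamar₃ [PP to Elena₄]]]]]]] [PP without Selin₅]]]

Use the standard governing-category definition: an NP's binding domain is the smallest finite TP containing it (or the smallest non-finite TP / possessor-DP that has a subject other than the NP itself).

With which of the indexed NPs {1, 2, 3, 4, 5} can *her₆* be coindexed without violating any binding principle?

{5}

*her* is a pronoun, so Principle B applies: it must be free in its binding domain.
Binding domain of *her₆*: the matrix TP, whose subject is Odette₁.
*Odette₁* c-commands the pronoun within its binding domain → coindexation would violate Principle B.
*Zara₂*: the pronoun c-commands this R-expression → coindexation would violate Principle C on *Zara₂*.
*Tamar₃*: the pronoun c-commands this R-expression → coindexation would violate Principle C on *Tamar₃*.
*Elena₄*: the pronoun c-commands this R-expression → coindexation would violate Principle C on *Elena₄*.
*Selin₅* and the pronoun do not c-command one another → neither Principle B nor Principle C is at stake; coindexation permitted.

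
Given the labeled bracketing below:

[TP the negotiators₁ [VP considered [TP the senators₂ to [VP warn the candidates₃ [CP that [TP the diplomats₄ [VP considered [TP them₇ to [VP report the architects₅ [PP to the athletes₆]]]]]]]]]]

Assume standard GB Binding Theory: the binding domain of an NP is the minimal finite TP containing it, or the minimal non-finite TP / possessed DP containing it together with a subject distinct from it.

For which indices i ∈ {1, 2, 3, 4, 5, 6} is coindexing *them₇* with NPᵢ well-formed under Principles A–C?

*them* is a pronoun, so Principle B applies: it must be free in its binding domain.
Binding domain of *them₇*: the embedded TP, whose subject is the diplomats₄.
*the negotiators₁* c-commands the pronoun but from outside its binding domain, and is not c-commanded by it → coindexation permitted.
*the senators₂* c-commands the pronoun but from outside its binding domain, and is not c-commanded by it → coindexation permitted.
*the candidates₃* c-commands the pronoun but from outside its binding domain, and is not c-commanded by it → coindexation permitted.
*the diplomats₄* c-commands the pronoun within its binding domain → coindexation would violate Principle B.
*the architects₅*: the pronoun c-commands this R-expression → coindexation would violate Principle C on *the architects₅*.
*the athletes₆*: the pronoun c-commands this R-expression → coindexation would violate Principle C on *the athletes₆*.

{1, 2, 3}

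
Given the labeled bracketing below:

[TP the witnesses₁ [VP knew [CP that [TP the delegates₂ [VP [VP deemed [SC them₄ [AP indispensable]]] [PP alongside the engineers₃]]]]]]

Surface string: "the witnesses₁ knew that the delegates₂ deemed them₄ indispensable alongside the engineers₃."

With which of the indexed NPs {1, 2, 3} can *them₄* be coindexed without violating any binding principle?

{1, 3}

*them* is a pronoun, so Principle B applies: it must be free in its binding domain.
Binding domain of *them₄*: the embedded TP, whose subject is the delegates₂.
*the witnesses₁* c-commands the pronoun but from outside its binding domain, and is not c-commanded by it → coindexation permitted.
*the delegates₂* c-commands the pronoun within its binding domain → coindexation would violate Principle B.
*the engineers₃* and the pronoun do not c-command one another → neither Principle B nor Principle C is at stake; coindexation permitted.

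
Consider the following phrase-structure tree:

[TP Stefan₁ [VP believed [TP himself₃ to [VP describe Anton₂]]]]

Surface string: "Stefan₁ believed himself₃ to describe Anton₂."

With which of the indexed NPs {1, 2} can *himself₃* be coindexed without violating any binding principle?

*himself* is an anaphor, so Principle A applies: it must be bound in its binding domain.
Binding domain of *himself₃*: the matrix TP, whose subject is Stefan₁.
*Stefan₁* c-commands the anaphor within its binding domain → licit binder.
*Anton₂* does not c-command the anaphor → cannot bind it.

{1}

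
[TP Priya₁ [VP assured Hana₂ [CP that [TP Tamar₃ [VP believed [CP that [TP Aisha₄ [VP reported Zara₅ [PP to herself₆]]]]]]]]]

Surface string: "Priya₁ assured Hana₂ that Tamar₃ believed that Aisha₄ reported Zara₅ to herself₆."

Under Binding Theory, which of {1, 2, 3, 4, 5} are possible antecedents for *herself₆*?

{4, 5}

*herself* is an anaphor, so Principle A applies: it must be bound in its binding domain.
Binding domain of *herself₆*: the embedded TP, whose subject is Aisha₄.
*Priya₁* c-commands the anaphor but is outside its binding domain → cannot satisfy Principle A.
*Hana₂* c-commands the anaphor but is outside its binding domain → cannot satisfy Principle A.
*Tamar₃* c-commands the anaphor but is outside its binding domain → cannot satisfy Principle A.
*Aisha₄* c-commands the anaphor within its binding domain → licit binder.
*Zara₅* c-commands the anaphor within its binding domain → licit binder.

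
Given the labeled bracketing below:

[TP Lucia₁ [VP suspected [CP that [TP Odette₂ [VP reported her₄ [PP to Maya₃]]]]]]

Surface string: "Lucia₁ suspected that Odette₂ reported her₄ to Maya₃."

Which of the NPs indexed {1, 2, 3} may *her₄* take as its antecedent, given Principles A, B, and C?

{1}

*her* is a pronoun, so Principle B applies: it must be free in its binding domain.
Binding domain of *her₄*: the embedded TP, whose subject is Odette₂.
*Lucia₁* c-commands the pronoun but from outside its binding domain, and is not c-commanded by it → coindexation permitted.
*Odette₂* c-commands the pronoun within its binding domain → coindexation would violate Principle B.
*Maya₃*: the pronoun c-commands this R-expression → coindexation would violate Principle C on *Maya₃*.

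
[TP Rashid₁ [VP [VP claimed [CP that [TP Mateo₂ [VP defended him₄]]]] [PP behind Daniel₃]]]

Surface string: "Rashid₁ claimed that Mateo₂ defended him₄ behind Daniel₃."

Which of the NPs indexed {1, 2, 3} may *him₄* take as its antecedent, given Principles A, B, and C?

{1, 3}

*him* is a pronoun, so Principle B applies: it must be free in its binding domain.
Binding domain of *him₄*: the embedded TP, whose subject is Mateo₂.
*Rashid₁* c-commands the pronoun but from outside its binding domain, and is not c-commanded by it → coindexation permitted.
*Mateo₂* c-commands the pronoun within its binding domain → coindexation would violate Principle B.
*Daniel₃* and the pronoun do not c-command one another → neither Principle B nor Principle C is at stake; coindexation permitted.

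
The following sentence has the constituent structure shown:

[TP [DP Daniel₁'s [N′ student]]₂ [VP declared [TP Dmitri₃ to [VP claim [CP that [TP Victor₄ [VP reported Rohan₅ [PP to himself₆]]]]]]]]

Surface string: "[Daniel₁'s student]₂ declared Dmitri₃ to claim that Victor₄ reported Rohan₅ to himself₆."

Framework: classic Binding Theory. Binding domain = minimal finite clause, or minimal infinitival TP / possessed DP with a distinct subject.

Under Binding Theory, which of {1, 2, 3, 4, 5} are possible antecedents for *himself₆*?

{4, 5}

*himself* is an anaphor, so Principle A applies: it must be bound in its binding domain.
Binding domain of *himself₆*: the embedded TP, whose subject is Victor₄.
*Daniel₁* does not c-command the anaphor → cannot bind it.
*[Daniel₁'s student]₂* c-commands the anaphor but is outside its binding domain → cannot satisfy Principle A.
*Dmitri₃* c-commands the anaphor but is outside its binding domain → cannot satisfy Principle A.
*Victor₄* c-commands the anaphor within its binding domain → licit binder.
*Rohan₅* c-commands the anaphor within its binding domain → licit binder.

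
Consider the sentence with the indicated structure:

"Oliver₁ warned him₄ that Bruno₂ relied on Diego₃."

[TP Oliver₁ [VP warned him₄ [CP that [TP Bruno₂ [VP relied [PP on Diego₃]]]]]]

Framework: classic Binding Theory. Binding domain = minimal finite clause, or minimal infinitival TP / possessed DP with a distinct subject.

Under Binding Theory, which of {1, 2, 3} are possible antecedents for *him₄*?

none

*him* is a pronoun, so Principle B applies: it must be free in its binding domain.
Binding domain of *him₄*: the matrix TP, whose subject is Oliver₁.
*Oliver₁* c-commands the pronoun within its binding domain → coindexation would violate Principle B.
*Bruno₂*: the pronoun c-commands this R-expression → coindexation would violate Principle C on *Bruno₂*.
*Diego₃*: the pronoun c-commands this R-expression → coindexation would violate Principle C on *Diego₃*.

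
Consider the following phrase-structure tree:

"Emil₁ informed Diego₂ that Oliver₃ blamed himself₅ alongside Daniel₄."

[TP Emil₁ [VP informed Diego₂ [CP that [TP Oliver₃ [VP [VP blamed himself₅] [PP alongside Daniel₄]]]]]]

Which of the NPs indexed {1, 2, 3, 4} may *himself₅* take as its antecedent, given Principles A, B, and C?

{3}

*himself* is an anaphor, so Principle A applies: it must be bound in its binding domain.
Binding domain of *himself₅*: the embedded TP, whose subject is Oliver₃.
*Emil₁* c-commands the anaphor but is outside its binding domain → cannot satisfy Principle A.
*Diego₂* c-commands the anaphor but is outside its binding domain → cannot satisfy Principle A.
*Oliver₃* c-commands the anaphor within its binding domain → licit binder.
*Daniel₄* does not c-command the anaphor → cannot bind it.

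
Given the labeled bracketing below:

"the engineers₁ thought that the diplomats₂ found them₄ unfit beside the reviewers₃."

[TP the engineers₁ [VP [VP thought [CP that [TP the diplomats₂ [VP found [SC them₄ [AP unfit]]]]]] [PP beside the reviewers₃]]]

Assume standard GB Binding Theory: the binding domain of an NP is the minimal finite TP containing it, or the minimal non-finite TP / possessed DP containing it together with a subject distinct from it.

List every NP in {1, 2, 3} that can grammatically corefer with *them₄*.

{1, 3}

*them* is a pronoun, so Principle B applies: it must be free in its binding domain.
Binding domain of *them₄*: the embedded TP, whose subject is the diplomats₂.
*the engineers₁* c-commands the pronoun but from outside its binding domain, and is not c-commanded by it → coindexation permitted.
*the diplomats₂* c-commands the pronoun within its binding domain → coindexation would violate Principle B.
*the reviewers₃* and the pronoun do not c-command one another → neither Principle B nor Principle C is at stake; coindexation permitted.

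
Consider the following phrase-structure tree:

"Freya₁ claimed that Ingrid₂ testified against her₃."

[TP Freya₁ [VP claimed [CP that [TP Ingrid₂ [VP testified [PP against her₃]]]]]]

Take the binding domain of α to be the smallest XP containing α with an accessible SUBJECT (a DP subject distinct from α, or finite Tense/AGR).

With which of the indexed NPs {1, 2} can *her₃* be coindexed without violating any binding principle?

*her* is a pronoun, so Principle B applies: it must be free in its binding domain.
Binding domain of *her₃*: the embedded TP, whose subject is Ingrid₂.
*Freya₁* c-commands the pronoun but from outside its binding domain, and is not c-commanded by it → coindexation permitted.
*Ingrid₂* c-commands the pronoun within its binding domain → coindexation would violate Principle B.

{1}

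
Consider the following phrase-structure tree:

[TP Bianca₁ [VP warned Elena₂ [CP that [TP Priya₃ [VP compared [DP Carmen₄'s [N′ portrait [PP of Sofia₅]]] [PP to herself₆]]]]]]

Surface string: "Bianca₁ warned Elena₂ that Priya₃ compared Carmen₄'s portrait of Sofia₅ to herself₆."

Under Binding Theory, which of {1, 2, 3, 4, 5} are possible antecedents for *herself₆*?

*herself* is an anaphor, so Principle A applies: it must be bound in its binding domain.
Binding domain of *herself₆*: the embedded TP, whose subject is Priya₃.
*Bianca₁* c-commands the anaphor but is outside its binding domain → cannot satisfy Principle A.
*Elena₂* c-commands the anaphor but is outside its binding domain → cannot satisfy Principle A.
*Priya₃* c-commands the anaphor within its binding domain → licit binder.
*Carmen₄* does not c-command the anaphor → cannot bind it.
*Sofia₅* does not c-command the anaphor → cannot bind it.

{3}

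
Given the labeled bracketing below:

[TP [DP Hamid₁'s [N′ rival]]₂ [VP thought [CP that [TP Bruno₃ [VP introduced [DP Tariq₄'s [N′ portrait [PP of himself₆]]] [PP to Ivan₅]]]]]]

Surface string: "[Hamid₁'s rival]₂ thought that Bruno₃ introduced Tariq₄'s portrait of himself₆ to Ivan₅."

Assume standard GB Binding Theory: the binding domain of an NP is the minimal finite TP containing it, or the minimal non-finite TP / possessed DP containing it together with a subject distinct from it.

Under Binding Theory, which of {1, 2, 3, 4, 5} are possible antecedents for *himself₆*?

{4}

*himself* is an anaphor, so Principle A applies: it must be bound in its binding domain.
Binding domain of *himself₆*: the possessed DP, whose subject is Tariq₄.
*Hamid₁* does not c-command the anaphor → cannot bind it.
*[Hamid₁'s rival]₂* c-commands the anaphor but is outside its binding domain → cannot satisfy Principle A.
*Bruno₃* c-commands the anaphor but is outside its binding domain → cannot satisfy Principle A.
*Tariq₄* c-commands the anaphor within its binding domain → licit binder.
*Ivan₅* does not c-command the anaphor → cannot bind it.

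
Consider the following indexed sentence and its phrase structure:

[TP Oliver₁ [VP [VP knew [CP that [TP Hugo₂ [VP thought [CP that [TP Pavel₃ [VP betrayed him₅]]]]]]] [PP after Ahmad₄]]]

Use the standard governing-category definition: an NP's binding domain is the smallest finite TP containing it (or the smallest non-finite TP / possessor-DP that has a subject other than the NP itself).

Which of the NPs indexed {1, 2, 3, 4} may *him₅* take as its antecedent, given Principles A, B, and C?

*him* is a pronoun, so Principle B applies: it must be free in its binding domain.
Binding domain of *him₅*: the embedded TP, whose subject is Pavel₃.
*Oliver₁* c-commands the pronoun but from outside its binding domain, and is not c-commanded by it → coindexation permitted.
*Hugo₂* c-commands the pronoun but from outside its binding domain, and is not c-commanded by it → coindexation permitted.
*Pavel₃* c-commands the pronoun within its binding domain → coindexation would violate Principle B.
*Ahmad₄* and the pronoun do not c-command one another → neither Principle B nor Principle C is at stake; coindexation permitted.

{1, 2, 4}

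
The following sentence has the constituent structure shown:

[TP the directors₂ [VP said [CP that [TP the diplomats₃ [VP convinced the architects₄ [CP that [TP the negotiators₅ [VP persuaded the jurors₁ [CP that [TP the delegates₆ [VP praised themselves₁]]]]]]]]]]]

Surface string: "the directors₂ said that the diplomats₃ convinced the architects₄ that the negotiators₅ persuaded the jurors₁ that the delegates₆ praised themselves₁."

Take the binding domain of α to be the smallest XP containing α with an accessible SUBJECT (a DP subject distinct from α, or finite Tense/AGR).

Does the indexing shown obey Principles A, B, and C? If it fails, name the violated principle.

The two coindexed NPs are *the jurors₁* and *themselves₁*.
*themselves₁* is an anaphor. Principle A requires it to be bound within its binding domain — the embedded TP, whose subject is the delegates₆.
Within that domain it is c-commanded by *the delegates₆*, which does not share its index.
*the jurors₁* does c-command the anaphor, but from outside its binding domain.
The anaphor is unbound in its domain → Principle A violation.

Principle A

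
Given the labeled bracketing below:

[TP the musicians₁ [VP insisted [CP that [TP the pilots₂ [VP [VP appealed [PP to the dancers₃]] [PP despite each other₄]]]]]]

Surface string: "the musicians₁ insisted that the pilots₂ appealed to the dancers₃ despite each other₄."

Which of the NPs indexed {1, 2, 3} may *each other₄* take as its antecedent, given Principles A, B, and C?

*each other* is an anaphor, so Principle A applies: it must be bound in its binding domain.
Binding domain of *each other₄*: the embedded TP, whose subject is the pilots₂.
*the musicians₁* c-commands the anaphor but is outside its binding domain → cannot satisfy Principle A.
*the pilots₂* c-commands the anaphor within its binding domain → licit binder.
*the dancers₃* does not c-command the anaphor → cannot bind it.

{2}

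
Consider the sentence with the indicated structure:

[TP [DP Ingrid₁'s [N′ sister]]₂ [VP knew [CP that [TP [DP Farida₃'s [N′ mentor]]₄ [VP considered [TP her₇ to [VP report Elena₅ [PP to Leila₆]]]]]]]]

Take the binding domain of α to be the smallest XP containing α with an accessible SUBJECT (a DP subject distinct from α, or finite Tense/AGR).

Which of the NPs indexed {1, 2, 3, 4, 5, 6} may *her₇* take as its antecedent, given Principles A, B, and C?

{1, 2, 3}

*her* is a pronoun, so Principle B applies: it must be free in its binding domain.
Binding domain of *her₇*: the embedded TP, whose subject is [Farida₃'s mentor]₄.
*Ingrid₁* and the pronoun do not c-command one another → neither Principle B nor Principle C is at stake; coindexation permitted.
*[Ingrid₁'s sister]₂* c-commands the pronoun but from outside its binding domain, and is not c-commanded by it → coindexation permitted.
*Farida₃* and the pronoun do not c-command one another → neither Principle B nor Principle C is at stake; coindexation permitted.
*[Farida₃'s mentor]₄* c-commands the pronoun within its binding domain → coindexation would violate Principle B.
*Elena₅*: the pronoun c-commands this R-expression → coindexation would violate Principle C on *Elena₅*.
*Leila₆*: the pronoun c-commands this R-expression → coindexation would violate Principle C on *Leila₆*.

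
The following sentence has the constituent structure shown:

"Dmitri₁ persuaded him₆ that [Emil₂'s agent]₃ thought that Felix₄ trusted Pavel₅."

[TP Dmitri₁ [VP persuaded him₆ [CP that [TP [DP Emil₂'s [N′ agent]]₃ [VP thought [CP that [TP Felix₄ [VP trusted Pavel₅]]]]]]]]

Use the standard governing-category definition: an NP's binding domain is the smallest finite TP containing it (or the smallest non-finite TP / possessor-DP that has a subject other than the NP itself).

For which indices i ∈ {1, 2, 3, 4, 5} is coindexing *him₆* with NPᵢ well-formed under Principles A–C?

none

*him* is a pronoun, so Principle B applies: it must be free in its binding domain.
Binding domain of *him₆*: the matrix TP, whose subject is Dmitri₁.
*Dmitri₁* c-commands the pronoun within its binding domain → coindexation would violate Principle B.
*Emil₂*: the pronoun c-commands this R-expression → coindexation would violate Principle C on *Emil₂*.
*[Emil₂'s agent]₃*: the pronoun c-commands this R-expression → coindexation would violate Principle C on *[Emil₂'s agent]₃*.
*Felix₄*: the pronoun c-commands this R-expression → coindexation would violate Principle C on *Felix₄*.
*Pavel₅*: the pronoun c-commands this R-expression → coindexation would violate Principle C on *Pavel₅*.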